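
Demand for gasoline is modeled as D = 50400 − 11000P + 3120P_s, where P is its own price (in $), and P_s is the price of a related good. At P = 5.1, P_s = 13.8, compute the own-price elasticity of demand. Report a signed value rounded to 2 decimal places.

At the given values, D = 50400 − 11000(5.1) + 3120(13.8) = 37356.
∂D/∂P = −11000.
E = (-11000) × (5.1/37356) = -1.5017…

-1.50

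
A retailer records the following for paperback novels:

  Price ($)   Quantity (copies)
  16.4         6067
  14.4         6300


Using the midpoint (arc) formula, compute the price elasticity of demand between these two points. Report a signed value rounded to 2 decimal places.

%ΔQ = (6300 − 6067) / [(6067 + 6300)/2] = 233/6183.5 = 0.037680…
%ΔP = (14.4 − 16.4) / [(16.4 + 14.4)/2] = -2/15.4 = -0.129870…
Arc Ed = %ΔQ / %ΔP = (233/6183.5) / (-2/15.4) = -0.2901…

-0.29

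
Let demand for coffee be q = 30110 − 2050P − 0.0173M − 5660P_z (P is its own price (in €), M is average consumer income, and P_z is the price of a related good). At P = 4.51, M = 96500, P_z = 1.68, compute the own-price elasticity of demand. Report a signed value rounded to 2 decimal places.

At the given values, q = 30110 − 2050(4.51) − 0.0173(96500) − 5660(1.68) = 9686.25.
∂q/∂P = −2050.
E = (-2050) × (4.51/9686.25) = -0.9544…

-0.95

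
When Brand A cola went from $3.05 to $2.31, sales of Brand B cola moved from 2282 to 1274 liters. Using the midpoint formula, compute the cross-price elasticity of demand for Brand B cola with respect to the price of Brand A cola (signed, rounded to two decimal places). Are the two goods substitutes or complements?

%ΔQ_{Brand B cola} = (1274 − 2282)/avg = -1008/1778 = -0.566929…
%ΔP_{Brand A cola} = (2.31 − 3.05)/avg = -0.74/2.68 = -0.276119…
E_cross = (-1008/1778) / (-0.74/2.68) = 2.0532…
E_cross > 0 ⇒ the goods are substitutes.

2.05; substitutes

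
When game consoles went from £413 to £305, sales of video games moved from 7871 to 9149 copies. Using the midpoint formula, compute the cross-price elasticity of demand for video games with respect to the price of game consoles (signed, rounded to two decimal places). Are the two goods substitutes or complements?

%ΔQ_{video games} = (9149 − 7871)/avg = 1278/8510 = 0.150176…
%ΔP_{game consoles} = (305 − 413)/avg = -108/359 = -0.300835…
E_cross = (1278/8510) / (-108/359) = -0.4991…
E_cross < 0 ⇒ the goods are complements.

-0.50; complements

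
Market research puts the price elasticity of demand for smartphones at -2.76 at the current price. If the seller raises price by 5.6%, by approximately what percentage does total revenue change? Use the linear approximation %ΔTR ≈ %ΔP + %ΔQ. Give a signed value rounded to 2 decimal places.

%ΔQ ≈ Ed × %ΔP = (-2.76) × (+5.6%) = -15.4560%
%ΔTR ≈ %ΔP + %ΔQ = (+5.6%) + (-15.4560%) = -9.8560%

-9.86%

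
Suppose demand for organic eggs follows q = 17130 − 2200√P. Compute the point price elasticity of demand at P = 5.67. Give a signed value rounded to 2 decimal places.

dq/dP = −2200/(2√P) = -461.957. At P = 5.67, q = 11891.4.
Ed = (dq/dP)·(P/q) = (-461.957) × (5.67/11891.4) = -0.2202…

-0.22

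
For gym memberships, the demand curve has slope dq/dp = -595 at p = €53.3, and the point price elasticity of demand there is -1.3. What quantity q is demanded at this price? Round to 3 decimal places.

24395.000

Ed = (dq/dp)·(p/q) ⇒ q = (dq/dp)·p/Ed = (-595)·53.3/(-1.3) = 24395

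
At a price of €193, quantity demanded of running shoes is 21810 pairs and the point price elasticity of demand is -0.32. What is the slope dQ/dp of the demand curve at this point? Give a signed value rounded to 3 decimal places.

-36.162

Ed = (dQ/dp)·(p/Q) ⇒ dQ/dp = Ed·Q/p = (-0.32)·21810/193 = -36.16165…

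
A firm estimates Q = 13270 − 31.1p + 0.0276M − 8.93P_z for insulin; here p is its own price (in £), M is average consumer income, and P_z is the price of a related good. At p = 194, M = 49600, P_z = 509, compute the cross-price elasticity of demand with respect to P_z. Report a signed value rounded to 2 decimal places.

At the given values, Q = 13270 − 31.1(194) + 0.0276(49600) − 8.93(509) = 4060.19.
∂Q/∂P_z = -8.93.
E = (-8.93) × (509/4060.19) = -1.1194…

-1.12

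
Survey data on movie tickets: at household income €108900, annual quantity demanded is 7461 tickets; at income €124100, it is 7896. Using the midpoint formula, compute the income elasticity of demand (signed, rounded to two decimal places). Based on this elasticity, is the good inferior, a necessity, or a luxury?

%ΔQ = (7896 − 7461)/[( 7461 + 7896)/2] = 435/7678.5 = 0.056651…
%ΔIncome = (124100 − 108900)/[( 108900 + 124100)/2] = 15200/116500 = 0.130472…
E_income = (435/7678.5) / (15200/116500) = 0.4342…
0 < E_income < 1 ⇒ normal good, necessity.

0.43; necessity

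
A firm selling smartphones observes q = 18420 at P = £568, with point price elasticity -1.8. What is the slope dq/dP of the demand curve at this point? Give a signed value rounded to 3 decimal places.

Ed = (dq/dP)·(P/q) ⇒ dq/dP = Ed·q/P = (-1.8)·18420/568 = -58.37323…

-58.373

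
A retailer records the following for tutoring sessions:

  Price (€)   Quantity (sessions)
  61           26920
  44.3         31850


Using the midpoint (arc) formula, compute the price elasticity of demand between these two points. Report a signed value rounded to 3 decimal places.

%ΔQ = (31850 − 26920) / [(26920 + 31850)/2] = 4930/29385 = 0.167772…
%ΔP = (44.3 − 61) / [(61 + 44.3)/2] = -16.7/52.65 = -0.317188…
Arc Ed = %ΔQ / %ΔP = (4930/29385) / (-16.7/52.65) = -0.52893…

-0.529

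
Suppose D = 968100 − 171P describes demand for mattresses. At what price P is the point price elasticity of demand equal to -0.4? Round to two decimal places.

Ed = −171P/(968100 − 171P). Set this equal to -0.4:
171P = 0.4·(968100 − 171P) ⇒ 171P(1 + 0.4) = 0.4·968100
P = 0.4·968100 / (171·1.4) = 1617.5438…

1617.54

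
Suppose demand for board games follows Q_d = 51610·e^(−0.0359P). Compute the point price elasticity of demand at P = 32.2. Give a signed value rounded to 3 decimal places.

dQ_d/dP = −0.0359·Q_d = -583.167. At P = 32.2, Q_d = 16244.2.
Ed = (dQ_d/dP)·(P/Q_d) = (-583.167) × (32.2/16244.2) = -1.15598

-1.156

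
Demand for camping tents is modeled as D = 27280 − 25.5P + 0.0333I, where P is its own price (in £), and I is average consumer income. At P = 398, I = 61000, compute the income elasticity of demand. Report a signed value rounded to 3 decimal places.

0.106

At the given values, D = 27280 − 25.5(398) + 0.0333(61000) = 19162.3.
∂D/∂I = 0.0333.
E = (0.0333) × (61000/19162.3) = 0.10600…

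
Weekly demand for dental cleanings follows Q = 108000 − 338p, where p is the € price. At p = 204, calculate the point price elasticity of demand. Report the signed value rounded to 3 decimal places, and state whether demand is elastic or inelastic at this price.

dQ/dp = −338. At p = 204, Q = 108000 − 338(204) = 39048.
Ed = (dQ/dp)·(p/Q) = −338 × (204/39048) = -1.76582…
|Ed| = 1.766 > 1, so demand is elastic.

-1.766; elastic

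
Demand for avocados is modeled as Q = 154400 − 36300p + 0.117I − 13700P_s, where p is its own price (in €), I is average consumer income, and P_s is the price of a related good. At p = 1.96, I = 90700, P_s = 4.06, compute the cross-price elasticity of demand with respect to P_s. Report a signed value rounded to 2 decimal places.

-1.45

At the given values, Q = 154400 − 36300(1.96) + 0.117(90700) − 13700(4.06) = 38241.9.
∂Q/∂P_s = -13700.
E = (-13700) × (4.06/38241.9) = -1.4544…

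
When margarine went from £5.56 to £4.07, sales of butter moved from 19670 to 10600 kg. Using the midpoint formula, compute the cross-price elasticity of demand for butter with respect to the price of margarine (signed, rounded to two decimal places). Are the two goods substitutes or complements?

%ΔQ_{butter} = (10600 − 19670)/avg = -9070/15135 = -0.599273…
%ΔP_{margarine} = (4.07 − 5.56)/avg = -1.49/4.815 = -0.309449…
E_cross = (-9070/15135) / (-1.49/4.815) = 1.9365…
E_cross > 0 ⇒ the goods are substitutes.

1.94; substitutes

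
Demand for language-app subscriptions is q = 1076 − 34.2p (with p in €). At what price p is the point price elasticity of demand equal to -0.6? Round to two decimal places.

11.80

Ed = −34.2p/(1076 − 34.2p). Set this equal to -0.6:
34.2p = 0.6·(1076 − 34.2p) ⇒ 34.2p(1 + 0.6) = 0.6·1076
p = 0.6·1076 / (34.2·1.6) = 11.7982…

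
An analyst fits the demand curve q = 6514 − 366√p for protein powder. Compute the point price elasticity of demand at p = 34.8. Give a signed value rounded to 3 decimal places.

-0.248

dq/dp = −366/(2√p) = -31.0214. At p = 34.8, q = 4354.91.
Ed = (dq/dp)·(p/q) = (-31.0214) × (34.8/4354.91) = -0.24789…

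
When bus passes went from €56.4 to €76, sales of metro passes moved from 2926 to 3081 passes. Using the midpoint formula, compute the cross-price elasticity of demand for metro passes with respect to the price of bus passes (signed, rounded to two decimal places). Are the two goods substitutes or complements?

%ΔQ_{metro passes} = (3081 − 2926)/avg = 155/3003.5 = 0.051606…
%ΔP_{bus passes} = (76 − 56.4)/avg = 19.6/66.2 = 0.296072…
E_cross = (155/3003.5) / (19.6/66.2) = 0.1743…
E_cross > 0 ⇒ the goods are substitutes.

0.17; substitutes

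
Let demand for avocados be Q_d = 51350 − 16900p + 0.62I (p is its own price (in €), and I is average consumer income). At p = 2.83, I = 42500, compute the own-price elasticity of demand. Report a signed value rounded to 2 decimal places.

At the given values, Q_d = 51350 − 16900(2.83) + 0.62(42500) = 29873.
∂Q_d/∂p = −16900.
E = (-16900) × (2.83/29873) = -1.6010…

-1.60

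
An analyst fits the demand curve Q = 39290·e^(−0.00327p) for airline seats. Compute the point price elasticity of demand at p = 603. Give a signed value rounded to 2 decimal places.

-1.97

dQ/dp = −0.00327·Q = -17.8848. At p = 603, Q = 5469.35.
Ed = (dQ/dp)·(p/Q) = (-17.8848) × (603/5469.35) = -1.9718…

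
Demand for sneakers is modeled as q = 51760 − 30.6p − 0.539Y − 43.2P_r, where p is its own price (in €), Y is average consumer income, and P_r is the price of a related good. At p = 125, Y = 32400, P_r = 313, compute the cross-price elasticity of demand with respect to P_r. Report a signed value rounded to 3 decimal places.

At the given values, q = 51760 − 30.6(125) − 0.539(32400) − 43.2(313) = 16949.8.
∂q/∂P_r = -43.2.
E = (-43.2) × (313/16949.8) = -0.79774…

-0.798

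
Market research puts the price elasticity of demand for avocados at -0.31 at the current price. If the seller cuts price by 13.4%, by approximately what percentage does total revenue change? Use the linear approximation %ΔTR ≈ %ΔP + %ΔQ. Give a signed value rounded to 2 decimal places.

%ΔQ ≈ Ed × %ΔP = (-0.31) × (-13.4%) = +4.1540%
%ΔTR ≈ %ΔP + %ΔQ = (-13.4%) + (+4.1540%) = -9.2460%

-9.25%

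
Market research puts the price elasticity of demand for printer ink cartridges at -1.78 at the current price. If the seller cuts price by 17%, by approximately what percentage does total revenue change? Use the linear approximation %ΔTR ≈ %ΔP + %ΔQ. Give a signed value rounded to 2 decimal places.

+13.26%

%ΔQ ≈ Ed × %ΔP = (-1.78) × (-17%) = +30.2600%
%ΔTR ≈ %ΔP + %ΔQ = (-17%) + (+30.2600%) = +13.2600%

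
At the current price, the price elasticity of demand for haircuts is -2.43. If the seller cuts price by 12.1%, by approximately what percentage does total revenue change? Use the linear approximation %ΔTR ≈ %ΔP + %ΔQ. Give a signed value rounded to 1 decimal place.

%ΔQ ≈ Ed × %ΔP = (-2.43) × (-12.1%) = +29.4030%
%ΔTR ≈ %ΔP + %ΔQ = (-12.1%) + (+29.4030%) = +17.3030%

+17.3%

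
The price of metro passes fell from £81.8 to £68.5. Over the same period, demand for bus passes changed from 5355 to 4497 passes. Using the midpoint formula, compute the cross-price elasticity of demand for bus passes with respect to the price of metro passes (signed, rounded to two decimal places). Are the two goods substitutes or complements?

%ΔQ_{bus passes} = (4497 − 5355)/avg = -858/4926 = -0.174177…
%ΔP_{metro passes} = (68.5 − 81.8)/avg = -13.3/75.15 = -0.176979…
E_cross = (-858/4926) / (-13.3/75.15) = 0.9841…
E_cross > 0 ⇒ the goods are substitutes.

0.98; substitutes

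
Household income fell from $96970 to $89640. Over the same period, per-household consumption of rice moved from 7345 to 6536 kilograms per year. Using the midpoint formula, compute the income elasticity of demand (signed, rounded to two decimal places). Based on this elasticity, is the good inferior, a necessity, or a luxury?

1.48; luxury

%ΔQ = (6536 − 7345)/[( 7345 + 6536)/2] = -809/6940.5 = -0.116562…
%ΔIncome = (89640 − 96970)/[( 96970 + 89640)/2] = -7330/93305 = -0.078559…
E_income = (-809/6940.5) / (-7330/93305) = 1.4837…
E_income > 1 ⇒ normal good, luxury.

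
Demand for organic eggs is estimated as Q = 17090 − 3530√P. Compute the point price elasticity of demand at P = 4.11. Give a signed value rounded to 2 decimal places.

-0.36

dQ/dP = −3530/(2√P) = -870.61. At P = 4.11, Q = 9933.58.
Ed = (dQ/dP)·(P/Q) = (-870.61) × (4.11/9933.58) = -0.3602…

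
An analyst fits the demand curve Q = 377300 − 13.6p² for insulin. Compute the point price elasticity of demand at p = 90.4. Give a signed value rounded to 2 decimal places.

dQ/dp = −2·13.6·p = -2458.88. At p = 90.4, Q = 266158.624.
Ed = (dQ/dp)·(p/Q) = (-2458.88) × (90.4/266158.624) = -0.8351…

-0.84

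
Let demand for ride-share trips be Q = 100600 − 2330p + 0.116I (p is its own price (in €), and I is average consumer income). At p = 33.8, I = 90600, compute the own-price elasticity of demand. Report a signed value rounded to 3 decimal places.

-2.434

At the given values, Q = 100600 − 2330(33.8) + 0.116(90600) = 32355.6.
∂Q/∂p = −2330.
E = (-2330) × (33.8/32355.6) = -2.43401…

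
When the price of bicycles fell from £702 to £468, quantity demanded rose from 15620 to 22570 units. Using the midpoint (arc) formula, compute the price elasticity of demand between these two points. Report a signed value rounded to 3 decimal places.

-0.910

%ΔQ = (22570 − 15620) / [(15620 + 22570)/2] = 6950/19095 = 0.363969…
%ΔP = (468 − 702) / [(702 + 468)/2] = -234/585 = -0.4
Arc Ed = %ΔQ / %ΔP = (6950/19095) / (-234/585) = -0.90992…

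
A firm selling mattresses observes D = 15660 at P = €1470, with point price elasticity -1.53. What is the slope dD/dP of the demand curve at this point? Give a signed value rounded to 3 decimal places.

Ed = (dD/dP)·(P/D) ⇒ dD/dP = Ed·D/P = (-1.53)·15660/1470 = -16.29918…

-16.299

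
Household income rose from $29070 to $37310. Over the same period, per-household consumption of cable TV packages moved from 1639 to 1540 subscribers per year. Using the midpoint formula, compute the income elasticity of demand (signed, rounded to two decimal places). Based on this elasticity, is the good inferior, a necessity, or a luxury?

%ΔQ = (1540 − 1639)/[( 1639 + 1540)/2] = -99/1589.5 = -0.062283…
%ΔIncome = (37310 − 29070)/[( 29070 + 37310)/2] = 8240/33190 = 0.248267…
E_income = (-99/1589.5) / (8240/33190) = -0.2508…
E_income < 0 ⇒ inferior good.

-0.25; inferior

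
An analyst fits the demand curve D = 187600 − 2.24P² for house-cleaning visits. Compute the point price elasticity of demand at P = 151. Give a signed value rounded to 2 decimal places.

dD/dP = −2·2.24·P = -676.48. At P = 151, D = 136525.76.
Ed = (dD/dP)·(P/D) = (-676.48) × (151/136525.76) = -0.7481…

-0.75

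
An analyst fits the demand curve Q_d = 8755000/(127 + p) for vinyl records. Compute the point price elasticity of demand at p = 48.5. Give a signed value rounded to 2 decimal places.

-0.28

dQ_d/dp = −8755000/(127 + p)² = -284.251. At p = 48.5, Q_d = 49886.
Ed = (dQ_d/dp)·(p/Q_d) = (-284.251) × (48.5/49886) = -0.2763…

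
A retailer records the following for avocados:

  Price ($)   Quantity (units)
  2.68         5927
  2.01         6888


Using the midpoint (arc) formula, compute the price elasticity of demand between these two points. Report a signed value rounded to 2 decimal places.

-0.52

%ΔQ = (6888 − 5927) / [(5927 + 6888)/2] = 961/6407.5 = 0.149980…
%ΔP = (2.01 − 2.68) / [(2.68 + 2.01)/2] = -0.67/2.345 = -0.285714…
Arc Ed = %ΔQ / %ΔP = (961/6407.5) / (-0.67/2.345) = -0.5249…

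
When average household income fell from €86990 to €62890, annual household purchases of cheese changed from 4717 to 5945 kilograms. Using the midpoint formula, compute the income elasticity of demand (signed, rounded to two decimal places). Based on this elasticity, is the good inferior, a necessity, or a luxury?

%ΔQ = (5945 − 4717)/[( 4717 + 5945)/2] = 1228/5331 = 0.230350…
%ΔIncome = (62890 − 86990)/[( 86990 + 62890)/2] = -24100/74940 = -0.321590…
E_income = (1228/5331) / (-24100/74940) = -0.7162…
E_income < 0 ⇒ inferior good.

-0.72; inferior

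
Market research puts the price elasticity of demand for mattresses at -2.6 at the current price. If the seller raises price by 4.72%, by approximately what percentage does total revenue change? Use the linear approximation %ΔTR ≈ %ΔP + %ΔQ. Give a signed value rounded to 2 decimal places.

-7.55%

%ΔQ ≈ Ed × %ΔP = (-2.6) × (+4.72%) = -12.2720%
%ΔTR ≈ %ΔP + %ΔQ = (+4.72%) + (-12.2720%) = -7.5520%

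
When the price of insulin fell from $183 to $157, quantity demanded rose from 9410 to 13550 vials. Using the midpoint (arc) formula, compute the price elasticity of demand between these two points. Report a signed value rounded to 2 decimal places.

-2.36

%ΔQ = (13550 − 9410) / [(9410 + 13550)/2] = 4140/11480 = 0.360627…
%ΔP = (157 − 183) / [(183 + 157)/2] = -26/170 = -0.152941…
Arc Ed = %ΔQ / %ΔP = (4140/11480) / (-26/170) = -2.3579…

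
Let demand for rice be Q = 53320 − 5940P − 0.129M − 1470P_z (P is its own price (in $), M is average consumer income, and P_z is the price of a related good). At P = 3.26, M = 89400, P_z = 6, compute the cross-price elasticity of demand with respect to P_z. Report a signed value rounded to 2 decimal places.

-0.65

At the given values, Q = 53320 − 5940(3.26) − 0.129(89400) − 1470(6) = 13603.
∂Q/∂P_z = -1470.
E = (-1470) × (6/13603) = -0.6483…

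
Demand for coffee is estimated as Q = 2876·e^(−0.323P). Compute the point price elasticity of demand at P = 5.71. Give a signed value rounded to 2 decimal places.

dQ/dP = −0.323·Q = -146.896. At P = 5.71, Q = 454.785.
Ed = (dQ/dP)·(P/Q) = (-146.896) × (5.71/454.785) = -1.8443…

-1.84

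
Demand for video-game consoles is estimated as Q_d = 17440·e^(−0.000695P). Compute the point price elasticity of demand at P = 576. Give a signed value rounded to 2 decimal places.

dQ_d/dP = −0.000695·Q_d = -8.12222. At P = 576, Q_d = 11686.6.
Ed = (dQ_d/dP)·(P/Q_d) = (-8.12222) × (576/11686.6) = -0.4003…

-0.40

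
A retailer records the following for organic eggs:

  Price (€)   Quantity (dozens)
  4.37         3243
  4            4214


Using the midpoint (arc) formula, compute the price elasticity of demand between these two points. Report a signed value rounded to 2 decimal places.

-2.95

%ΔQ = (4214 − 3243) / [(3243 + 4214)/2] = 971/3728.5 = 0.260426…
%ΔP = (4 − 4.37) / [(4.37 + 4)/2] = -0.37/4.185 = -0.088410…
Arc Ed = %ΔQ / %ΔP = (971/3728.5) / (-0.37/4.185) = -2.9456…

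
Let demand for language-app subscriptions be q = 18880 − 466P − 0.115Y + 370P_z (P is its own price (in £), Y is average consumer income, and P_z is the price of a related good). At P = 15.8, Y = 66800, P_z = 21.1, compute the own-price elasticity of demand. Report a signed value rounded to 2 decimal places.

-0.63

At the given values, q = 18880 − 466(15.8) − 0.115(66800) + 370(21.1) = 11642.2.
∂q/∂P = −466.
E = (-466) × (15.8/11642.2) = -0.6324…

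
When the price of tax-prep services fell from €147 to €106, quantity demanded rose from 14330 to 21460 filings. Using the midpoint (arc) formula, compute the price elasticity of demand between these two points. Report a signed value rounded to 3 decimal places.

-1.229

%ΔQ = (21460 − 14330) / [(14330 + 21460)/2] = 7130/17895 = 0.398435…
%ΔP = (106 − 147) / [(147 + 106)/2] = -41/126.5 = -0.324110…
Arc Ed = %ΔQ / %ΔP = (7130/17895) / (-41/126.5) = -1.22931…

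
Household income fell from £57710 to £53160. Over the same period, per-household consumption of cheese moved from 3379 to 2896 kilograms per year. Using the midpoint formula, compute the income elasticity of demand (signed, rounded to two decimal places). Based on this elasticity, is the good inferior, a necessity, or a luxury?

1.88; luxury

%ΔQ = (2896 − 3379)/[( 3379 + 2896)/2] = -483/3137.5 = -0.153944…
%ΔIncome = (53160 − 57710)/[( 57710 + 53160)/2] = -4550/55435 = -0.082078…
E_income = (-483/3137.5) / (-4550/55435) = 1.8755…
E_income > 1 ⇒ normal good, luxury.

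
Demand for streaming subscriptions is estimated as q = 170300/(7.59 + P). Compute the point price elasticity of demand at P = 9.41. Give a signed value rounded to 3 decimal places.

dq/dP = −170300/(7.59 + P)² = -589.273. At P = 9.41, q = 10017.6.
Ed = (dq/dP)·(P/q) = (-589.273) × (9.41/10017.6) = -0.55352…

-0.554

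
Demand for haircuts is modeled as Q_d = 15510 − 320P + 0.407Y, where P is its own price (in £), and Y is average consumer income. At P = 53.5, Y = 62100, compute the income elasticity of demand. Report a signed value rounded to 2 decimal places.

1.07

At the given values, Q_d = 15510 − 320(53.5) + 0.407(62100) = 23664.7.
∂Q_d/∂Y = 0.407.
E = (0.407) × (62100/23664.7) = 1.0680…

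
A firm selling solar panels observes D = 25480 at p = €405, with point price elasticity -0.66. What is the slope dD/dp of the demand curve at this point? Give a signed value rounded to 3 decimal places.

Ed = (dD/dp)·(p/D) ⇒ dD/dp = Ed·D/p = (-0.66)·25480/405 = -41.52296…

-41.523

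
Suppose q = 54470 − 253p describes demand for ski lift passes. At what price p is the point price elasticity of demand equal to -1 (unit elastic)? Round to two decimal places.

107.65

Ed = −253p/(54470 − 253p). Set this equal to -1:
253p = 1·(54470 − 253p) ⇒ 253p(1 + 1) = 1·54470
p = 1·54470 / (253·2) = 107.6482…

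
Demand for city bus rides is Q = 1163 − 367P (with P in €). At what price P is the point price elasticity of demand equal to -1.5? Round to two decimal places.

1.90

Ed = −367P/(1163 − 367P). Set this equal to -1.5:
367P = 1.5·(1163 − 367P) ⇒ 367P(1 + 1.5) = 1.5·1163
P = 1.5·1163 / (367·2.5) = 1.9013…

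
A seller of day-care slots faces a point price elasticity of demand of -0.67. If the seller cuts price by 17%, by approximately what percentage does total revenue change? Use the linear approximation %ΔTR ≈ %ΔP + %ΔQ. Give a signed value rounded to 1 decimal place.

%ΔQ ≈ Ed × %ΔP = (-0.67) × (-17%) = +11.3900%
%ΔTR ≈ %ΔP + %ΔQ = (-17%) + (+11.3900%) = -5.6100%

-5.6%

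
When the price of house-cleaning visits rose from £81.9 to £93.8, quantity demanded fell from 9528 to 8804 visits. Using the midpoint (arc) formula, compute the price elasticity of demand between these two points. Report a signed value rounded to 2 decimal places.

%ΔQ = (8804 − 9528) / [(9528 + 8804)/2] = -724/9166 = -0.078987…
%ΔP = (93.8 − 81.9) / [(81.9 + 93.8)/2] = 11.9/87.85 = 0.135458…
Arc Ed = %ΔQ / %ΔP = (-724/9166) / (11.9/87.85) = -0.5831…

-0.58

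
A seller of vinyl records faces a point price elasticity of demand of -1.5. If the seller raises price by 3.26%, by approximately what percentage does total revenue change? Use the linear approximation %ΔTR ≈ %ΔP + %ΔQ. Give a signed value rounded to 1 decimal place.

-1.6%

%ΔQ ≈ Ed × %ΔP = (-1.5) × (+3.26%) = -4.8900%
%ΔTR ≈ %ΔP + %ΔQ = (+3.26%) + (-4.8900%) = -1.6300%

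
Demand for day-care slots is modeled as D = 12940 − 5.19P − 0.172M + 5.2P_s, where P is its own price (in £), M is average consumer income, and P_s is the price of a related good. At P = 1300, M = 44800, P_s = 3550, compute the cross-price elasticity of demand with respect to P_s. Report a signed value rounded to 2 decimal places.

At the given values, D = 12940 − 5.19(1300) − 0.172(44800) + 5.2(3550) = 16947.4.
∂D/∂P_s = 5.2.
E = (5.2) × (3550/16947.4) = 1.0892…

1.09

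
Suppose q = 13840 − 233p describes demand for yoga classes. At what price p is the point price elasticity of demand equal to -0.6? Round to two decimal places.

Ed = −233p/(13840 − 233p). Set this equal to -0.6:
233p = 0.6·(13840 − 233p) ⇒ 233p(1 + 0.6) = 0.6·13840
p = 0.6·13840 / (233·1.6) = 22.2746…

22.27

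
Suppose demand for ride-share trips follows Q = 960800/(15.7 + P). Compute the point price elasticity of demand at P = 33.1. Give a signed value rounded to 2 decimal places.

dQ/dP = −960800/(15.7 + P)² = -403.453. At P = 33.1, Q = 19688.5.
Ed = (dQ/dP)·(P/Q) = (-403.453) × (33.1/19688.5) = -0.6782…

-0.68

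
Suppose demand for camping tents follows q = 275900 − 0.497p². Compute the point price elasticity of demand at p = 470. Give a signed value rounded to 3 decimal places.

dq/dp = −2·0.497·p = -467.18. At p = 470, q = 166112.7.
Ed = (dq/dp)·(p/q) = (-467.18) × (470/166112.7) = -1.32184…

-1.322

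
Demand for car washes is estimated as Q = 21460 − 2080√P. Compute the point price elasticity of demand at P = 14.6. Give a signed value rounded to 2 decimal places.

dQ/dP = −2080/(2√P) = -272.18. At P = 14.6, Q = 13512.3.
Ed = (dQ/dP)·(P/Q) = (-272.18) × (14.6/13512.3) = -0.2940…

-0.29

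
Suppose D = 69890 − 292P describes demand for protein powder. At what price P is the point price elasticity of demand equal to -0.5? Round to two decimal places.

79.78

Ed = −292P/(69890 − 292P). Set this equal to -0.5:
292P = 0.5·(69890 − 292P) ⇒ 292P(1 + 0.5) = 0.5·69890
P = 0.5·69890 / (292·1.5) = 79.7831…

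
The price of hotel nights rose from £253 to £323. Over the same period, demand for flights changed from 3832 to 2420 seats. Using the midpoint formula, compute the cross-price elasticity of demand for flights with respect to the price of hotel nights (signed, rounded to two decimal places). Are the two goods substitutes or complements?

%ΔQ_{flights} = (2420 − 3832)/avg = -1412/3126 = -0.451695…
%ΔP_{hotel nights} = (323 − 253)/avg = 70/288 = 0.243055…
E_cross = (-1412/3126) / (70/288) = -1.8584…
E_cross < 0 ⇒ the goods are complements.

-1.86; complements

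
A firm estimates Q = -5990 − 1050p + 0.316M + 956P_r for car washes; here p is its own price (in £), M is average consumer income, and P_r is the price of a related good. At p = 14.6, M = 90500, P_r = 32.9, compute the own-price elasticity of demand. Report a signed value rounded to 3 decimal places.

-0.396

At the given values, Q = -5990 − 1050(14.6) + 0.316(90500) + 956(32.9) = 38730.4.
∂Q/∂p = −1050.
E = (-1050) × (14.6/38730.4) = -0.39581…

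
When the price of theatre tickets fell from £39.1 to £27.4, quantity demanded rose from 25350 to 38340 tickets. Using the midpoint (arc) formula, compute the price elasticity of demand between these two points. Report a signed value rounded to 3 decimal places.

%ΔQ = (38340 − 25350) / [(25350 + 38340)/2] = 12990/31845 = 0.407913…
%ΔP = (27.4 − 39.1) / [(39.1 + 27.4)/2] = -11.7/33.25 = -0.351879…
Arc Ed = %ΔQ / %ΔP = (12990/31845) / (-11.7/33.25) = -1.15924…

-1.159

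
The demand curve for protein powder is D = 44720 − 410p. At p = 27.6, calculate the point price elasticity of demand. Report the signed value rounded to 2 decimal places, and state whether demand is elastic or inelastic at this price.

-0.34; inelastic

dD/dp = −410. At p = 27.6, D = 44720 − 410(27.6) = 33404.
Ed = (dD/dp)·(p/D) = −410 × (27.6/33404) = -0.3387…
|Ed| = 0.34 < 1, so demand is inelastic.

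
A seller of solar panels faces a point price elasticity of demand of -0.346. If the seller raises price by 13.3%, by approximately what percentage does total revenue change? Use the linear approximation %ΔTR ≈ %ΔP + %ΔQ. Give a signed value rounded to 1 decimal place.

+8.7%

%ΔQ ≈ Ed × %ΔP = (-0.346) × (+13.3%) = -4.6018%
%ΔTR ≈ %ΔP + %ΔQ = (+13.3%) + (-4.6018%) = +8.6982%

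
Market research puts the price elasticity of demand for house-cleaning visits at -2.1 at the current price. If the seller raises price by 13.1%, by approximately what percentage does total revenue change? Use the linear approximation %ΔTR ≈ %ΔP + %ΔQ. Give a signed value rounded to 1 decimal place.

%ΔQ ≈ Ed × %ΔP = (-2.1) × (+13.1%) = -27.5100%
%ΔTR ≈ %ΔP + %ΔQ = (+13.1%) + (-27.5100%) = -14.4100%

-14.4%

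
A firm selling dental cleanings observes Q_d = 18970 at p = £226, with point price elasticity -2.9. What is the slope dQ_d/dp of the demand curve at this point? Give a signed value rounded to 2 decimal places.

Ed = (dQ_d/dp)·(p/Q_d) ⇒ dQ_d/dp = Ed·Q_d/p = (-2.9)·18970/226 = -243.4203…

-243.42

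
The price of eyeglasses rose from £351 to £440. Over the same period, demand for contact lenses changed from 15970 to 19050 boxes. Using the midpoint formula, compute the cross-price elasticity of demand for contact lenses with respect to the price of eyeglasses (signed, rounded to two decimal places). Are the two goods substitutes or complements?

0.78; substitutes

%ΔQ_{contact lenses} = (19050 − 15970)/avg = 3080/17510 = 0.175899…
%ΔP_{eyeglasses} = (440 − 351)/avg = 89/395.5 = 0.225031…
E_cross = (3080/17510) / (89/395.5) = 0.7816…
E_cross > 0 ⇒ the goods are substitutes.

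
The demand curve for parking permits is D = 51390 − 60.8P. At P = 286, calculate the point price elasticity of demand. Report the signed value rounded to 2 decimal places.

dD/dP = −60.8. At P = 286, D = 51390 − 60.8(286) = 34001.2.
Ed = (dD/dP)·(P/D) = −60.8 × (286/34001.2) = -0.5114…

-0.51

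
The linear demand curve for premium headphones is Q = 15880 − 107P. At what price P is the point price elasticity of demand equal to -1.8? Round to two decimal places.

Ed = −107P/(15880 − 107P). Set this equal to -1.8:
107P = 1.8·(15880 − 107P) ⇒ 107P(1 + 1.8) = 1.8·15880
P = 1.8·15880 / (107·2.8) = 95.4072…

95.41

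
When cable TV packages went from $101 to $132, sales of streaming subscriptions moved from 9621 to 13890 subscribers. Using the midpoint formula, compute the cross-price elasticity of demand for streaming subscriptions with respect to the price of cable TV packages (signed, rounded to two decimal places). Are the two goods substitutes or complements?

1.36; substitutes

%ΔQ_{streaming subscriptions} = (13890 − 9621)/avg = 4269/11755.5 = 0.363149…
%ΔP_{cable TV packages} = (132 − 101)/avg = 31/116.5 = 0.266094…
E_cross = (4269/11755.5) / (31/116.5) = 1.3647…
E_cross > 0 ⇒ the goods are substitutes.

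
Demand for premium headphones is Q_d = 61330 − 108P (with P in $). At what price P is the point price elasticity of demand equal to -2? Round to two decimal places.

Ed = −108P/(61330 − 108P). Set this equal to -2:
108P = 2·(61330 − 108P) ⇒ 108P(1 + 2) = 2·61330
P = 2·61330 / (108·3) = 378.5802…

378.58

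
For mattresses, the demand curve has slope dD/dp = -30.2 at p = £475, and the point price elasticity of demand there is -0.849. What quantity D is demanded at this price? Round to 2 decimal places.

Ed = (dD/dp)·(p/D) ⇒ D = (dD/dp)·p/Ed = (-30.2)·475/(-0.849) = 16896.3486…

16896.35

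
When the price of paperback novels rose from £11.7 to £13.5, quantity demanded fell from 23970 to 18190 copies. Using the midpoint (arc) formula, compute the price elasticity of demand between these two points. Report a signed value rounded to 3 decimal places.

-1.919

%ΔQ = (18190 − 23970) / [(23970 + 18190)/2] = -5780/21080 = -0.274193…
%ΔP = (13.5 − 11.7) / [(11.7 + 13.5)/2] = 1.8/12.6 = 0.142857…
Arc Ed = %ΔQ / %ΔP = (-5780/21080) / (1.8/12.6) = -1.91935…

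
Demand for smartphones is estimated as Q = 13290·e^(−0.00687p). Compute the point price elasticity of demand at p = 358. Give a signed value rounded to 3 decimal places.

-2.459

dQ/dp = −0.00687·Q = -7.80462. At p = 358, Q = 1136.04.
Ed = (dQ/dp)·(p/Q) = (-7.80462) × (358/1136.04) = -2.45946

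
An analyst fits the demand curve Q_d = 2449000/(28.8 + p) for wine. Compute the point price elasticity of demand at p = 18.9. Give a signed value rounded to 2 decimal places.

-0.40

dQ_d/dp = −2449000/(28.8 + p)² = -1076.35. At p = 18.9, Q_d = 51341.7.
Ed = (dQ_d/dp)·(p/Q_d) = (-1076.35) × (18.9/51341.7) = -0.3962…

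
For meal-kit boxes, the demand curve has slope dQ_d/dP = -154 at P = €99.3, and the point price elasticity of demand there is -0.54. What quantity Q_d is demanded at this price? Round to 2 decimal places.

28318.89

Ed = (dQ_d/dP)·(P/Q_d) ⇒ Q_d = (dQ_d/dP)·P/Ed = (-154)·99.3/(-0.54) = 28318.8888…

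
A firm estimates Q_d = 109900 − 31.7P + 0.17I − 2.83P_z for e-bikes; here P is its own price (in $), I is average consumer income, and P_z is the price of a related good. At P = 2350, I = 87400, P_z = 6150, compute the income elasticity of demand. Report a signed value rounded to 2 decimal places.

0.45

At the given values, Q_d = 109900 − 31.7(2350) + 0.17(87400) − 2.83(6150) = 32858.5.
∂Q_d/∂I = 0.17.
E = (0.17) × (87400/32858.5) = 0.4521…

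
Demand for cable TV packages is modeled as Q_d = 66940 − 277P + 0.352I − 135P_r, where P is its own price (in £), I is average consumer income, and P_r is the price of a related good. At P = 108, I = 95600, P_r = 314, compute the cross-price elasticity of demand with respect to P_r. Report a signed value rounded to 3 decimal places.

-1.499

At the given values, Q_d = 66940 − 277(108) + 0.352(95600) − 135(314) = 28285.2.
∂Q_d/∂P_r = -135.
E = (-135) × (314/28285.2) = -1.49866…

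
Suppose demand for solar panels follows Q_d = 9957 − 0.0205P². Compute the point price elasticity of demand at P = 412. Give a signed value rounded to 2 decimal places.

dQ_d/dP = −2·0.0205·P = -16.892. At P = 412, Q_d = 6477.248.
Ed = (dQ_d/dP)·(P/Q_d) = (-16.892) × (412/6477.248) = -1.0744…

-1.07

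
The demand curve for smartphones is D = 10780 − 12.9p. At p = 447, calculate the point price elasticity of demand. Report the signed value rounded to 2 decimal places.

-1.15

dD/dp = −12.9. At p = 447, D = 10780 − 12.9(447) = 5013.7.
Ed = (dD/dp)·(p/D) = −12.9 × (447/5013.7) = -1.1501…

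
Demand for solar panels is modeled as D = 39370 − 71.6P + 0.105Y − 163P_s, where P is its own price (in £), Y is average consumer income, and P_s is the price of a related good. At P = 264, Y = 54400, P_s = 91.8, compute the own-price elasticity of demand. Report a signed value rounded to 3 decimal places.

-1.685

At the given values, D = 39370 − 71.6(264) + 0.105(54400) − 163(91.8) = 11216.2.
∂D/∂P = −71.6.
E = (-71.6) × (264/11216.2) = -1.68527…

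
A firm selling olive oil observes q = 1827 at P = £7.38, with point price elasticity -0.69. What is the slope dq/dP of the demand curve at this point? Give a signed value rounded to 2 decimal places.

-170.82

Ed = (dq/dP)·(P/q) ⇒ dq/dP = Ed·q/P = (-0.69)·1827/7.38 = -170.8170…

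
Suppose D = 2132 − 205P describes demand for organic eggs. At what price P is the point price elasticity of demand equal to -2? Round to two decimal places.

6.93

Ed = −205P/(2132 − 205P). Set this equal to -2:
205P = 2·(2132 − 205P) ⇒ 205P(1 + 2) = 2·2132
P = 2·2132 / (205·3) = 6.9333…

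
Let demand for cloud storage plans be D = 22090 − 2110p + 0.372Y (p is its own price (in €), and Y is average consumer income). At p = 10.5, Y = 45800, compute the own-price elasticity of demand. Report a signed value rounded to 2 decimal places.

At the given values, D = 22090 − 2110(10.5) + 0.372(45800) = 16972.6.
∂D/∂p = −2110.
E = (-2110) × (10.5/16972.6) = -1.3053…

-1.31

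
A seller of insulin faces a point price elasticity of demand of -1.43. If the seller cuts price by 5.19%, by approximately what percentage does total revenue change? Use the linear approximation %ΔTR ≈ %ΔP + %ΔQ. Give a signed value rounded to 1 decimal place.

%ΔQ ≈ Ed × %ΔP = (-1.43) × (-5.19%) = +7.4217%
%ΔTR ≈ %ΔP + %ΔQ = (-5.19%) + (+7.4217%) = +2.2317%

+2.2%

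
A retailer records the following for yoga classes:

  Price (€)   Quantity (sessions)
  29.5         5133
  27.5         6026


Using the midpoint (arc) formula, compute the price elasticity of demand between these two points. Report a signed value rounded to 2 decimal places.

%ΔQ = (6026 − 5133) / [(5133 + 6026)/2] = 893/5579.5 = 0.160050…
%ΔP = (27.5 − 29.5) / [(29.5 + 27.5)/2] = -2/28.5 = -0.070175…
Arc Ed = %ΔQ / %ΔP = (893/5579.5) / (-2/28.5) = -2.2807…

-2.28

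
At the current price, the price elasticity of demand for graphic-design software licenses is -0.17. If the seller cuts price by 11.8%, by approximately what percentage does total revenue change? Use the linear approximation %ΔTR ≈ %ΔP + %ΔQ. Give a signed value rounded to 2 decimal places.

%ΔQ ≈ Ed × %ΔP = (-0.17) × (-11.8%) = +2.0060%
%ΔTR ≈ %ΔP + %ΔQ = (-11.8%) + (+2.0060%) = -9.7940%

-9.79%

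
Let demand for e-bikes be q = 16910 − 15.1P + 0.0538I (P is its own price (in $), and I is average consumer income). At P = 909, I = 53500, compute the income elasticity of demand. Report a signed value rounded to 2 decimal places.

At the given values, q = 16910 − 15.1(909) + 0.0538(53500) = 6062.4.
∂q/∂I = 0.0538.
E = (0.0538) × (53500/6062.4) = 0.4747…

0.47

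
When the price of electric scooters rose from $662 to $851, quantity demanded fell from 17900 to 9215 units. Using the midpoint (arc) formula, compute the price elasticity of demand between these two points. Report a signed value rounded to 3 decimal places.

-2.564

%ΔQ = (9215 − 17900) / [(17900 + 9215)/2] = -8685/13557.5 = -0.640604…
%ΔP = (851 − 662) / [(662 + 851)/2] = 189/756.5 = 0.249834…
Arc Ed = %ΔQ / %ΔP = (-8685/13557.5) / (189/756.5) = -2.56411…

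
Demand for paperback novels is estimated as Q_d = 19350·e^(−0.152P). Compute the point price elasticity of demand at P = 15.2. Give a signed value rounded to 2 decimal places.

-2.31

dQ_d/dP = −0.152·Q_d = -291.83. At P = 15.2, Q_d = 1919.94.
Ed = (dQ_d/dP)·(P/Q_d) = (-291.83) × (15.2/1919.94) = -2.3104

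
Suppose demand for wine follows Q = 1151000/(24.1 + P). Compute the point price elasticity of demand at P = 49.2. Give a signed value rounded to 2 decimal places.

dQ/dP = −1151000/(24.1 + P)² = -214.224. At P = 49.2, Q = 15702.6.
Ed = (dQ/dP)·(P/Q) = (-214.224) × (49.2/15702.6) = -0.6712…

-0.67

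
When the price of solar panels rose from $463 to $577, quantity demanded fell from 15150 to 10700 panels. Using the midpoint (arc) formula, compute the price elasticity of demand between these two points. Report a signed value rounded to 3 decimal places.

-1.570

%ΔQ = (10700 − 15150) / [(15150 + 10700)/2] = -4450/12925 = -0.344294…
%ΔP = (577 − 463) / [(463 + 577)/2] = 114/520 = 0.219230…
Arc Ed = %ΔQ / %ΔP = (-4450/12925) / (114/520) = -1.57046…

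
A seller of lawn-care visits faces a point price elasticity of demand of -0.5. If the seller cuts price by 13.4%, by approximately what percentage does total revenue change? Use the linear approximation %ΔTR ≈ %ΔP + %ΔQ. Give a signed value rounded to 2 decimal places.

-6.70%

%ΔQ ≈ Ed × %ΔP = (-0.5) × (-13.4%) = +6.7000%
%ΔTR ≈ %ΔP + %ΔQ = (-13.4%) + (+6.7000%) = -6.7000%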